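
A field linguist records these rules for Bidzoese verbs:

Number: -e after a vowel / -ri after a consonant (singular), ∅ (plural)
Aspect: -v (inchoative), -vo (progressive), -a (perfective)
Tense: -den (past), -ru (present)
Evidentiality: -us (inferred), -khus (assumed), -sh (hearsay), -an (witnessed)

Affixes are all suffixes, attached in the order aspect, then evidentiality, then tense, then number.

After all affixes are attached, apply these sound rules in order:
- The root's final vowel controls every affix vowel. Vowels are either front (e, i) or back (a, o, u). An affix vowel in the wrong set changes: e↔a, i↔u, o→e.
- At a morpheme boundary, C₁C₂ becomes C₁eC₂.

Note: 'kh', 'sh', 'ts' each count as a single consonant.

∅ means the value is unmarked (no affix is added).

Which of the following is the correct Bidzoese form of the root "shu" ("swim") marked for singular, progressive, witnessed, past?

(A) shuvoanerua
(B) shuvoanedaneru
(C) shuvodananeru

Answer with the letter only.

B

Attach aspect progressive -vo → shuvo.
Attach evidentiality witnessed -an → shuvoan.
Attach tense past -den → shuvoanden.
Attach number singular -ri (after consonant 'n') → shuvoandenri.
Apply vowel harmony: shuvoandenri → shuvoandanru.
Apply epenthesis: shuvoandanru → shuvoanedaneru.
So the correct form is shuvoanedaneru, option (B).
(A) shuvoanerua is wrong: it uses present instead of past for tense.
(C) shuvodananeru is wrong: it has the affixes in the wrong order.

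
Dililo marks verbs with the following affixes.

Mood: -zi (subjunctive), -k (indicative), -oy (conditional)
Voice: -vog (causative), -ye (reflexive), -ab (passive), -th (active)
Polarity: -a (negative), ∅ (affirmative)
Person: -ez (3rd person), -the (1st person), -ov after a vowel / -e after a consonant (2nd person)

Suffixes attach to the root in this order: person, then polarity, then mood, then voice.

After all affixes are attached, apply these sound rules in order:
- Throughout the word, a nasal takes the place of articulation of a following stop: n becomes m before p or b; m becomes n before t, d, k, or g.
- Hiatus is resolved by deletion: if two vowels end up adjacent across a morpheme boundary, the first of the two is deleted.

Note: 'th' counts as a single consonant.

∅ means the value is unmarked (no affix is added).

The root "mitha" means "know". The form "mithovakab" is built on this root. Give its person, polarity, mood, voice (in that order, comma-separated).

2nd person, negative, indicative, passive

Segment: mitha-ov-a-k-ab.
person: -ov/e → 2nd person.
polarity: -a → negative.
mood: -k → indicative.
voice: -ab → passive.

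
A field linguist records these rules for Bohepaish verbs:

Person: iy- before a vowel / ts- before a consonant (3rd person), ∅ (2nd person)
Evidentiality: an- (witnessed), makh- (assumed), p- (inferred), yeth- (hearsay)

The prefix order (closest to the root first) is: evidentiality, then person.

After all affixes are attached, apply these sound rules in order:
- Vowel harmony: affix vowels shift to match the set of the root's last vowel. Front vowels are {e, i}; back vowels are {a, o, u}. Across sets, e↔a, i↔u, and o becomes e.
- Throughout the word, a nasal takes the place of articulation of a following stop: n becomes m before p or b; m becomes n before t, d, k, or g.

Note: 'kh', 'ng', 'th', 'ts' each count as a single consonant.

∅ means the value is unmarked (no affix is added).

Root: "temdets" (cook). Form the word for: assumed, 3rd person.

tsmekhtendets

Attach evidentiality assumed makh- → makhtemdets.
Attach person 3rd person ts- (before consonant 'm') → tsmakhtemdets.
Apply vowel harmony: tsmakhtemdets → tsmekhtemdets.
Apply nasal assimilation: tsmekhtemdets → tsmekhtendets.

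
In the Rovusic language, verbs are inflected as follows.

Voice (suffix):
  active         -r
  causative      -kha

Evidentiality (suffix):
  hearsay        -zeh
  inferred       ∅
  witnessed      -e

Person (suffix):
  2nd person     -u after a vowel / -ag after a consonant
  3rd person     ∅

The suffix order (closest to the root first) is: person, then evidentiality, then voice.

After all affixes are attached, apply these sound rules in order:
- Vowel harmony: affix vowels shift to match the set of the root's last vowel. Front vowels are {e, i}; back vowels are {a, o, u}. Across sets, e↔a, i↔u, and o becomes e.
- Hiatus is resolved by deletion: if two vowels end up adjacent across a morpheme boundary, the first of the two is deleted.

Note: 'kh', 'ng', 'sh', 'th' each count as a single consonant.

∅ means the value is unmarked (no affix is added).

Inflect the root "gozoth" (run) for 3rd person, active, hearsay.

person = 3rd person: zero marking, form stays gozoth.
Attach evidentiality hearsay -zeh → gozothzeh.
Attach voice active -r → gozothzehr.
Apply vowel harmony: gozothzehr → gozothzahr.
Vowel deletion: no change.

gozothzahr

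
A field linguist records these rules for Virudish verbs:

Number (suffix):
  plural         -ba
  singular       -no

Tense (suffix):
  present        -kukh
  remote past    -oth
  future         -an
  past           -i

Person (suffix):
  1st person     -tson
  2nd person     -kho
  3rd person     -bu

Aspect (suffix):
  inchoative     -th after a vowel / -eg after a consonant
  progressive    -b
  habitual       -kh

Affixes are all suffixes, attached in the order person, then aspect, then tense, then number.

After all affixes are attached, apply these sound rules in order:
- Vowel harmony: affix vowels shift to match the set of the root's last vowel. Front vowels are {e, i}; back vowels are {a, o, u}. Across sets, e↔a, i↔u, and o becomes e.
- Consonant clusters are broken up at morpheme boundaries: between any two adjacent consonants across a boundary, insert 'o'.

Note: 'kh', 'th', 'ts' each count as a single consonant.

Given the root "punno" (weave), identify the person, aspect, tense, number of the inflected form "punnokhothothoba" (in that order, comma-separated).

Segment: punno-kho-th-oth-ba.
person: -kho → 2nd person.
aspect: -th/eg → inchoative.
tense: -oth → remote past.
number: -ba → plural.

2nd person, inchoative, remote past, plural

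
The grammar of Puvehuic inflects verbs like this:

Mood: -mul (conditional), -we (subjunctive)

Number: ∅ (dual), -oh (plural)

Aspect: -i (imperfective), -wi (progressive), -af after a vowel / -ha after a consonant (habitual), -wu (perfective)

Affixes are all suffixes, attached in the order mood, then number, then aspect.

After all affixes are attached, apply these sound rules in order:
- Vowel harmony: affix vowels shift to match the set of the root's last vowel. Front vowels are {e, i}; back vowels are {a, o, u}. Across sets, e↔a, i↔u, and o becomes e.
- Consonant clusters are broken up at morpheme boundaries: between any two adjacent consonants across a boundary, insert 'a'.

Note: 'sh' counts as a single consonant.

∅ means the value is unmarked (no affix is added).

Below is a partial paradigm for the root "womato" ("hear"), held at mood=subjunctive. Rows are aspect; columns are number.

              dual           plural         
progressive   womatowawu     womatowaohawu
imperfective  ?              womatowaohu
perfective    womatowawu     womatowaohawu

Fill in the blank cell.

Attach mood subjunctive -we → womatowe.
number = dual: zero marking, form stays womatowe.
Attach aspect imperfective -i → womatowei.
Apply vowel harmony: womatowei → womatowau.
Epenthesis: no change.

womatowau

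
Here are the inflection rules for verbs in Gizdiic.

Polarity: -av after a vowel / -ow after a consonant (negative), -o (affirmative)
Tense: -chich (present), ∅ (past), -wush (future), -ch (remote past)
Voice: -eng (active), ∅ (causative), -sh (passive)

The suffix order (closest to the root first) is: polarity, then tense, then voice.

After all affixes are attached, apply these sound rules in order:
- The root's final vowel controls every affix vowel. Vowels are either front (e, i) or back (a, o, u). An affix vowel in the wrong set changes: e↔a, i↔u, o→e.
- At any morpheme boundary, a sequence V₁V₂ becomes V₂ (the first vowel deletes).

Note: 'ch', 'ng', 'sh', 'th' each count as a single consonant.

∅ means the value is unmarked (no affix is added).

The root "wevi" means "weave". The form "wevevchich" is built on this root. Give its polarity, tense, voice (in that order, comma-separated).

negative, present, causative

Segment: wevi-av-chich.
polarity: -av/ow → negative.
tense: -chich → present.
voice: ∅ → causative.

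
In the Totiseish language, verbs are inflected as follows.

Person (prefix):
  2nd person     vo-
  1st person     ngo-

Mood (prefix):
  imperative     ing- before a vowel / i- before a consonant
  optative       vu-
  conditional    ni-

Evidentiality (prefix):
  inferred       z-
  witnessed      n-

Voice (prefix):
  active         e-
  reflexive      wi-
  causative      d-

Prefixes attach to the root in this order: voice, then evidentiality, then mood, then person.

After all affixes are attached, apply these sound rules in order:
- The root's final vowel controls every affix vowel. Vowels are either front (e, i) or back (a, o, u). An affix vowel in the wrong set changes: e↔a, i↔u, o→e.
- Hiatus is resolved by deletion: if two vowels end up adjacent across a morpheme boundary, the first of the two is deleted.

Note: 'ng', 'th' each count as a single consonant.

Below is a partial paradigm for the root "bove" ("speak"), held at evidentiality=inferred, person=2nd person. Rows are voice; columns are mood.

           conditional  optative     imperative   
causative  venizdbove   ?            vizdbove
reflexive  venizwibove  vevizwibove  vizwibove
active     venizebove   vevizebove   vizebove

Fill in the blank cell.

vevizdbove

Attach voice causative d- → dbove.
Attach evidentiality inferred z- → zdbove.
Attach mood optative vu- → vuzdbove.
Attach person 2nd person vo- → vovuzdbove.
Apply vowel harmony: vovuzdbove → vevizdbove.
Vowel deletion: no change.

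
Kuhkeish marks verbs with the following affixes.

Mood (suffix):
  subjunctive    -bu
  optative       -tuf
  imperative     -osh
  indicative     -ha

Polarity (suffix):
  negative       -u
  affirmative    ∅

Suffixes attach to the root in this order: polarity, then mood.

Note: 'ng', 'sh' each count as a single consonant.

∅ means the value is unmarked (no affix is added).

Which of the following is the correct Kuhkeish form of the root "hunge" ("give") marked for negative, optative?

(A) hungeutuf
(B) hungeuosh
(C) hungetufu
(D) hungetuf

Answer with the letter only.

A

Attach polarity negative -u → hungeu.
Attach mood optative -tuf → hungeutuf.
So the correct form is hungeutuf, option (A).
(C) hungetufu is wrong: it has the affixes in the wrong order.
(B) hungeuosh is wrong: it uses imperative instead of optative for mood.
(D) hungetuf is wrong: it uses affirmative instead of negative for polarity.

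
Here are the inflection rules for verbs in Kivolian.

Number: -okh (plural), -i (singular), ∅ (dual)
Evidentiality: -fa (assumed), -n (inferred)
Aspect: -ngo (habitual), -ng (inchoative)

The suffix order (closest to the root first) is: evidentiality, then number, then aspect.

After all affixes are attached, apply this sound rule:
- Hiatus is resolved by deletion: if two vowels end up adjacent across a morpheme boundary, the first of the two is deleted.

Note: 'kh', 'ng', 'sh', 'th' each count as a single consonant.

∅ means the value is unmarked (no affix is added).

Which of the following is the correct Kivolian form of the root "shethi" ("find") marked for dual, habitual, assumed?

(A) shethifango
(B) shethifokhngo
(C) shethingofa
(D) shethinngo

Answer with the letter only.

Attach evidentiality assumed -fa → shethifa.
number = dual: zero marking, form stays shethifa.
Attach aspect habitual -ngo → shethifango.
Vowel deletion: no change.
So the correct form is shethifango, option (A).
(D) shethinngo is wrong: it uses inferred instead of assumed for evidentiality.
(B) shethifokhngo is wrong: it uses plural instead of dual for number.
(C) shethingofa is wrong: it has the affixes in the wrong order.

A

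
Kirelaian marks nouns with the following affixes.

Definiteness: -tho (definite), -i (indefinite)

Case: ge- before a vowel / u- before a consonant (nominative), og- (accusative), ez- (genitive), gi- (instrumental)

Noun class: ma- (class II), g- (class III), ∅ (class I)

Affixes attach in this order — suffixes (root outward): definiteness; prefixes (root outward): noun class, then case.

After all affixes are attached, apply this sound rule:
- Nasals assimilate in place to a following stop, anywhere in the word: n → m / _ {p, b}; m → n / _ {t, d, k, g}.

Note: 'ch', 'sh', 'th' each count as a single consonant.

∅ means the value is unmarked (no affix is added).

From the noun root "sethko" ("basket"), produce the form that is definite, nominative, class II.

Attach noun class class II ma- → masethko.
Attach definiteness definite -tho → masethkotho.
Attach case nominative u- (before consonant 'm') → umasethkotho.
Nasal assimilation: no change.

umasethkotho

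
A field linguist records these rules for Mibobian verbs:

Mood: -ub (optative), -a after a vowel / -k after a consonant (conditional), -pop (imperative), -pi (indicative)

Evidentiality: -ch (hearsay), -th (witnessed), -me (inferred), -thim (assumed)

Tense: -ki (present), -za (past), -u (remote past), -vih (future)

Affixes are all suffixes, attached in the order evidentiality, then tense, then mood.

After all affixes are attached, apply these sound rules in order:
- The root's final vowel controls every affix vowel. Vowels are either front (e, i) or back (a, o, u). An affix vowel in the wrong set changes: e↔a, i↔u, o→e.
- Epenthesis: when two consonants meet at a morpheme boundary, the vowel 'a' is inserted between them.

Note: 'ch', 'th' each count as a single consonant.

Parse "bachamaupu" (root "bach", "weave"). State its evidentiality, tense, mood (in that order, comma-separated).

inferred, remote past, indicative

Segment: bach-me-u-pi.
evidentiality: -me → inferred.
tense: -u → remote past.
mood: -pi → indicative.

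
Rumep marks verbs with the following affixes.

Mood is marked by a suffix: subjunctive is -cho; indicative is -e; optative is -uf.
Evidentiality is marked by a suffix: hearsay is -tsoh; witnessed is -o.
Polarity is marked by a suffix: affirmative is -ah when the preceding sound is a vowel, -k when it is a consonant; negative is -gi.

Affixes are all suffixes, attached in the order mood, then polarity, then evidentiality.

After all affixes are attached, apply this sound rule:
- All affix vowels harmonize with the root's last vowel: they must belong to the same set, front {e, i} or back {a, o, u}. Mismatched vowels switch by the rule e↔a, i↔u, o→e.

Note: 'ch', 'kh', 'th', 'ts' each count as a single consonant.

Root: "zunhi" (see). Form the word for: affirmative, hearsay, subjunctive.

Attach mood subjunctive -cho → zunhicho.
Attach polarity affirmative -ah (after vowel 'o') → zunhichoah.
Attach evidentiality hearsay -tsoh → zunhichoahtsoh.
Apply vowel harmony: zunhichoahtsoh → zunhicheehtseh.

zunhicheehtseh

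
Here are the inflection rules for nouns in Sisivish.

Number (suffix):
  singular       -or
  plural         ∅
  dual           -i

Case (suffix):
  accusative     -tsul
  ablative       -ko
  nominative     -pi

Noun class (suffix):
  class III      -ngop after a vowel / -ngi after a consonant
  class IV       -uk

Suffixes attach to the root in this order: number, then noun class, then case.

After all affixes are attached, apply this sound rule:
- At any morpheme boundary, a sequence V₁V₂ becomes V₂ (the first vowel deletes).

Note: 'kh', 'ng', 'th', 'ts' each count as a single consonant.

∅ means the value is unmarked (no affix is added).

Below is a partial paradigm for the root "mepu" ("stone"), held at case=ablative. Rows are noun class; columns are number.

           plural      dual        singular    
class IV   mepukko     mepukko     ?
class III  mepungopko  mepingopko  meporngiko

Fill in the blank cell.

meporukko

Attach number singular -or → mepuor.
Attach noun class class IV -uk → mepuoruk.
Attach case ablative -ko → mepuorukko.
Apply vowel deletion: mepuorukko → meporukko.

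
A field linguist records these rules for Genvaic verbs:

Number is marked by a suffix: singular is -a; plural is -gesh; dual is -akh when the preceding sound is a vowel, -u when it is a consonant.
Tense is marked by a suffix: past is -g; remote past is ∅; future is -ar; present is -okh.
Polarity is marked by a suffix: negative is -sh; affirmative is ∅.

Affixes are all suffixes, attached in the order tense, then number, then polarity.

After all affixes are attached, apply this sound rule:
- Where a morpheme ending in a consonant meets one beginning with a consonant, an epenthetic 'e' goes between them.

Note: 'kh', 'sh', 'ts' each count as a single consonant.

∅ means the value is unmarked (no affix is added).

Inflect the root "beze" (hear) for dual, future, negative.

Attach tense future -ar → bezear.
Attach number dual -u (after consonant 'r') → bezearu.
Attach polarity negative -sh → bezearush.
Epenthesis: no change.

bezearush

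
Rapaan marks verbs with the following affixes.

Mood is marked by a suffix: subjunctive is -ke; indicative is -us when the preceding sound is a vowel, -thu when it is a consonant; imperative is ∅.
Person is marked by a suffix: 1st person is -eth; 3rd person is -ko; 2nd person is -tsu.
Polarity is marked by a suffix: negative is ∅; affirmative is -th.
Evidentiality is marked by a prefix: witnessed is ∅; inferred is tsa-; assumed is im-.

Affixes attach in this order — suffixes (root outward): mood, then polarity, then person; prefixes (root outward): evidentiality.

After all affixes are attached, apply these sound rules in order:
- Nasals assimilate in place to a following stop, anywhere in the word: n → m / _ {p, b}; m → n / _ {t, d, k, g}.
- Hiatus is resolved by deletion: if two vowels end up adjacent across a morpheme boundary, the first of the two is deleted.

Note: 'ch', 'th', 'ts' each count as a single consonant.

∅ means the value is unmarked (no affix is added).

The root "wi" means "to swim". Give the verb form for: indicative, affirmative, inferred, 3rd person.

tsawusthko

Attach mood indicative -us (after vowel 'i') → wius.
Attach polarity affirmative -th → wiusth.
Attach evidentiality inferred tsa- → tsawiusth.
Attach person 3rd person -ko → tsawiusthko.
Nasal assimilation: no change.
Apply vowel deletion: tsawiusthko → tsawusthko.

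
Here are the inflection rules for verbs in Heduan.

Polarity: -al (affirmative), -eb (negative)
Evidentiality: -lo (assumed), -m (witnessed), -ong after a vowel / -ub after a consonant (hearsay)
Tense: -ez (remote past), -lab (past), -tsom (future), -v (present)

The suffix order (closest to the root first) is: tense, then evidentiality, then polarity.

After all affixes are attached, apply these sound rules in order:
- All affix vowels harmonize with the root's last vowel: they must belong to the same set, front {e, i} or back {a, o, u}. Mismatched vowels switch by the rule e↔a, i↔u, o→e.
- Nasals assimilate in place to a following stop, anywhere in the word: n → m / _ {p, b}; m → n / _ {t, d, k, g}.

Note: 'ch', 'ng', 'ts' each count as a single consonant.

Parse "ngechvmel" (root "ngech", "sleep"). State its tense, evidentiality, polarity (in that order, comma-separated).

Segment: ngech-v-m-al.
tense: -v → present.
evidentiality: -m → witnessed.
polarity: -al → affirmative.

present, witnessed, affirmative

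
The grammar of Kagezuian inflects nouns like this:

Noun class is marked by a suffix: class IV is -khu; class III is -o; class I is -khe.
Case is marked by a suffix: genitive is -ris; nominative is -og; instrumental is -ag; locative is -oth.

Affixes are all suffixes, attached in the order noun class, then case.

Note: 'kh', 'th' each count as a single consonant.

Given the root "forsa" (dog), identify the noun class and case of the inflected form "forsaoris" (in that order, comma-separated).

class III, genitive

Segment: forsa-o-ris.
noun class: -o → class III.
case: -ris → genitive.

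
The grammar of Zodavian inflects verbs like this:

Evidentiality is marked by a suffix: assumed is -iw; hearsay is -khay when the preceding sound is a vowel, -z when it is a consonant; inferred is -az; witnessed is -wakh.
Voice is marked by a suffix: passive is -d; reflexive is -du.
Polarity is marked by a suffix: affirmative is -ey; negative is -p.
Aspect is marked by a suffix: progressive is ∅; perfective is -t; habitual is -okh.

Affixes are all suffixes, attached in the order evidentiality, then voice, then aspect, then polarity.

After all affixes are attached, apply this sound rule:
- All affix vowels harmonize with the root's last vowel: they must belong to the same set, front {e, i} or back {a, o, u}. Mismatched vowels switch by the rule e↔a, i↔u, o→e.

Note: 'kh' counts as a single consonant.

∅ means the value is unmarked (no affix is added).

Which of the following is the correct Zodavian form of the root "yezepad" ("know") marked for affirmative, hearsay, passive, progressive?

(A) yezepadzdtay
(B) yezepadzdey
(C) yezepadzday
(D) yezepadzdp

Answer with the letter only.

Attach evidentiality hearsay -z (after consonant 'd') → yezepadz.
Attach voice passive -d → yezepadzd.
aspect = progressive: zero marking, form stays yezepadzd.
Attach polarity affirmative -ey → yezepadzdey.
Apply vowel harmony: yezepadzdey → yezepadzday.
So the correct form is yezepadzday, option (C).
(A) yezepadzdtay is wrong: it uses perfective instead of progressive for aspect.
(D) yezepadzdp is wrong: it uses negative instead of affirmative for polarity.
(B) yezepadzdey is wrong: it fails to apply the sound rule(s).

C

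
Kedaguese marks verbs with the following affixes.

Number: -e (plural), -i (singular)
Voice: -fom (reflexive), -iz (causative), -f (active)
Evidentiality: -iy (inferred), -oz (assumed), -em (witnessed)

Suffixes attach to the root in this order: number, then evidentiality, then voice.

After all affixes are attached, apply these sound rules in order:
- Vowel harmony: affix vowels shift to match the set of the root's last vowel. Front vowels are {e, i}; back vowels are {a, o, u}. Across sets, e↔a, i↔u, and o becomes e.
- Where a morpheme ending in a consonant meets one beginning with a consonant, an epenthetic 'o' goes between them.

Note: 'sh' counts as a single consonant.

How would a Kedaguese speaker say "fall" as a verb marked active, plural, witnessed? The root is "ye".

yeeemof

Attach number plural -e → yee.
Attach evidentiality witnessed -em → yeeem.
Attach voice active -f → yeeemf.
Vowel harmony: no change.
Apply epenthesis: yeeemf → yeeemof.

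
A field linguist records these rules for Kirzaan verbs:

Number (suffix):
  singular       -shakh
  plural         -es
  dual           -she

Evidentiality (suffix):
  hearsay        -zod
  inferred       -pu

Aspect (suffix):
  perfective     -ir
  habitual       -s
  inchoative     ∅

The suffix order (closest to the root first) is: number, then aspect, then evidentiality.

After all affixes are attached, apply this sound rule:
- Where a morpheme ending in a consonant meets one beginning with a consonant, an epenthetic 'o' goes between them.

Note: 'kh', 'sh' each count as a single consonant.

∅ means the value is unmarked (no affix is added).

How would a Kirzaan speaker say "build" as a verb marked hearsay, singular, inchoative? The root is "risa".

risashakhozod

Attach number singular -shakh → risashakh.
aspect = inchoative: zero marking, form stays risashakh.
Attach evidentiality hearsay -zod → risashakhzod.
Apply epenthesis: risashakhzod → risashakhozod.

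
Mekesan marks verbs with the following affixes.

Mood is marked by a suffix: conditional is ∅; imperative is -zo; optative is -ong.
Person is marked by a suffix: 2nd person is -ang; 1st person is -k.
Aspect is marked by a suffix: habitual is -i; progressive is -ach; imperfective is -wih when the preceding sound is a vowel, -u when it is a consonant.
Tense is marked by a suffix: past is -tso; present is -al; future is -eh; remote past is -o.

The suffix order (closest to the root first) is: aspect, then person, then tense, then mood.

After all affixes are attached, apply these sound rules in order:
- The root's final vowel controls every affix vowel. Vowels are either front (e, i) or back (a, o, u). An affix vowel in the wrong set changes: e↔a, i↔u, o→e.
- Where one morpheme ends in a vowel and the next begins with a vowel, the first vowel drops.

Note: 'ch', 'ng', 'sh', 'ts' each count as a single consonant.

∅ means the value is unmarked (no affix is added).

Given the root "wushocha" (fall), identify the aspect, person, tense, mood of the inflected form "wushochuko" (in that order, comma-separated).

habitual, 1st person, remote past, conditional

Segment: wushocha-i-k-o.
aspect: -i → habitual.
person: -k → 1st person.
tense: -o → remote past.
mood: ∅ → conditional.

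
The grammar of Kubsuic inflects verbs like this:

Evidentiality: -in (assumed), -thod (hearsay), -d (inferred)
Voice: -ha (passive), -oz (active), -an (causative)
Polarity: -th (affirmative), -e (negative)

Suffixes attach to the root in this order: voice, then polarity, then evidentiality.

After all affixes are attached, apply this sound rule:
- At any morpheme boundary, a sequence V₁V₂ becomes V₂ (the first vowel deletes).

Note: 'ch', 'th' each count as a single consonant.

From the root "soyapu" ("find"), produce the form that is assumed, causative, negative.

Attach voice causative -an → soyapuan.
Attach polarity negative -e → soyapuane.
Attach evidentiality assumed -in → soyapuanein.
Apply vowel deletion: soyapuanein → soyapanin.

soyapanin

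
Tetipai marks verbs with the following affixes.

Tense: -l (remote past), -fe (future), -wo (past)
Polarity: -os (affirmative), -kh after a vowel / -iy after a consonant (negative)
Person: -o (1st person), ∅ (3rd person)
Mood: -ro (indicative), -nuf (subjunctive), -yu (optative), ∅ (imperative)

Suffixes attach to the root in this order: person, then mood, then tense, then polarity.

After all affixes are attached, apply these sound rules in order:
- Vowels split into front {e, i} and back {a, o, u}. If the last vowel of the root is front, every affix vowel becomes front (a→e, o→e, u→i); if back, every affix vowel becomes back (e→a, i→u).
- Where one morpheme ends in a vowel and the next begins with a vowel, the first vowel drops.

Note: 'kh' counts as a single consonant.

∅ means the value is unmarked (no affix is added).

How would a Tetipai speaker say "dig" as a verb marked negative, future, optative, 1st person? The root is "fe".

feyifekh

Attach person 1st person -o → feo.
Attach mood optative -yu → feoyu.
Attach tense future -fe → feoyufe.
Attach polarity negative -kh (after vowel 'e') → feoyufekh.
Apply vowel harmony: feoyufekh → feeyifekh.
Apply vowel deletion: feeyifekh → feyifekh.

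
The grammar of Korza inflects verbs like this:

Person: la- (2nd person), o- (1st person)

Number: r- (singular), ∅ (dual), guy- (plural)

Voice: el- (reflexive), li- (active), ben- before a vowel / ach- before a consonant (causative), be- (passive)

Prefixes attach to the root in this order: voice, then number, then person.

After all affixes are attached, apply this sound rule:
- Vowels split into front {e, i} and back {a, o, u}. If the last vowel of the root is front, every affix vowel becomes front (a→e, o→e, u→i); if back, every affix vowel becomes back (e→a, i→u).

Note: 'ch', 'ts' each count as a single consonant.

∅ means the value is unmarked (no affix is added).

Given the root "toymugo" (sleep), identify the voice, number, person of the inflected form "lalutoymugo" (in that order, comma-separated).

Segment: la-li-toymugo.
voice: li- → active.
number: ∅ → dual.
person: la- → 2nd person.

active, dual, 2nd person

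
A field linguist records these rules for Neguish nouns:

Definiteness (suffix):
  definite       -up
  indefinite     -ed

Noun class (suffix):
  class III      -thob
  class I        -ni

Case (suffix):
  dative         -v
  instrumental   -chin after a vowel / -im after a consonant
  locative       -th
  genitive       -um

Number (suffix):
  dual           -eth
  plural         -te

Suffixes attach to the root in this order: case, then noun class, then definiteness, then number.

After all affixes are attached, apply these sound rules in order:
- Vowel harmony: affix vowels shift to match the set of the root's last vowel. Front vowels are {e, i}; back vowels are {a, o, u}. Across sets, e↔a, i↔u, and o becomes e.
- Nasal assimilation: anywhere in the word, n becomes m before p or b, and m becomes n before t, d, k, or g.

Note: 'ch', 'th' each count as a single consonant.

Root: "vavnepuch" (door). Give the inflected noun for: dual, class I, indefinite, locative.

vavnepuchthnuadath

Attach case locative -th → vavnepuchth.
Attach noun class class I -ni → vavnepuchthni.
Attach definiteness indefinite -ed → vavnepuchthnied.
Attach number dual -eth → vavnepuchthniedeth.
Apply vowel harmony: vavnepuchthniedeth → vavnepuchthnuadath.
Nasal assimilation: no change.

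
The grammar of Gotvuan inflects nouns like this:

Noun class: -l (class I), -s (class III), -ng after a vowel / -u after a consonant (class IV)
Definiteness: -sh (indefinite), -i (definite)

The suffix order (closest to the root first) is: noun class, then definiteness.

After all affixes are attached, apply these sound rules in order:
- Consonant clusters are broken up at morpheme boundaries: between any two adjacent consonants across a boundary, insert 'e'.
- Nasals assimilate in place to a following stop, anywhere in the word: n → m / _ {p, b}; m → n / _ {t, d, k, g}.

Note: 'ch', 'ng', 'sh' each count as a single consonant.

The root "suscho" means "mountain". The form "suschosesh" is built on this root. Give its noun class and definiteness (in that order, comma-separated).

class III, indefinite

Segment: suscho-s-sh.
noun class: -s → class III.
definiteness: -sh → indefinite.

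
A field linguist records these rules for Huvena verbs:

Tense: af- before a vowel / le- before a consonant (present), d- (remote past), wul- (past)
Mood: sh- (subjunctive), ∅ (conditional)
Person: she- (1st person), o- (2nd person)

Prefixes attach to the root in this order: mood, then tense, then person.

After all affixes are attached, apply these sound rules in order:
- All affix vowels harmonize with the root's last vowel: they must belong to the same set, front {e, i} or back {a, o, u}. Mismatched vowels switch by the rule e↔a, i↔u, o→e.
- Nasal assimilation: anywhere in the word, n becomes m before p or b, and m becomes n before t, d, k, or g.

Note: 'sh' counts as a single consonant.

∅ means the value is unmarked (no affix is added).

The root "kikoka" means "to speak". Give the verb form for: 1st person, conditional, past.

mood = conditional: zero marking, form stays kikoka.
Attach tense past wul- → wulkikoka.
Attach person 1st person she- → shewulkikoka.
Apply vowel harmony: shewulkikoka → shawulkikoka.
Nasal assimilation: no change.

shawulkikoka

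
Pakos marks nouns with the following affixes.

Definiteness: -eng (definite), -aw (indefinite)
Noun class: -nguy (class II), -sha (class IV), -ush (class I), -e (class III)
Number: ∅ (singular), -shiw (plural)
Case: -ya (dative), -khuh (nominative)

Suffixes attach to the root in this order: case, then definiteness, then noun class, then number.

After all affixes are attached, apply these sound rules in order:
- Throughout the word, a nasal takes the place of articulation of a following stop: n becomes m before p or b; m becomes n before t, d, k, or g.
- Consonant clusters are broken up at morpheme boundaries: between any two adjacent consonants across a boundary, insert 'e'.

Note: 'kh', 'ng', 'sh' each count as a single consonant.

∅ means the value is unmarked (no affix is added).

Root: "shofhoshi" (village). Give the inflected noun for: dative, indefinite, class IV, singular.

Attach case dative -ya → shofhoshiya.
Attach definiteness indefinite -aw → shofhoshiyaaw.
Attach noun class class IV -sha → shofhoshiyaawsha.
number = singular: zero marking, form stays shofhoshiyaawsha.
Nasal assimilation: no change.
Apply epenthesis: shofhoshiyaawsha → shofhoshiyaawesha.

shofhoshiyaawesha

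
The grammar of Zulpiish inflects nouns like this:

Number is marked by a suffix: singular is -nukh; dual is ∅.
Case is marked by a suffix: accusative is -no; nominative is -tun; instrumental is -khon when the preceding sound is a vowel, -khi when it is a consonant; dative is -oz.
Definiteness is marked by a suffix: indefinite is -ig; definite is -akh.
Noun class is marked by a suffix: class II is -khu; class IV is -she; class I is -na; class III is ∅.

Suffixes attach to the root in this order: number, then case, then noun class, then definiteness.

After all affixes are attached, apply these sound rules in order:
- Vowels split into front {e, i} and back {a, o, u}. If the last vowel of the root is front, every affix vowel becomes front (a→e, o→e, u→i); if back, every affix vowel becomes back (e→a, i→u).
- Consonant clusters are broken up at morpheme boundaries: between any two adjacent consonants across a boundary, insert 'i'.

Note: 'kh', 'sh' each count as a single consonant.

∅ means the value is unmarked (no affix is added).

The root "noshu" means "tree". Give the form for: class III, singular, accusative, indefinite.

noshunukhinoug

Attach number singular -nukh → noshunukh.
Attach case accusative -no → noshunukhno.
noun class = class III: zero marking, form stays noshunukhno.
Attach definiteness indefinite -ig → noshunukhnoig.
Apply vowel harmony: noshunukhnoig → noshunukhnoug.
Apply epenthesis: noshunukhnoug → noshunukhinoug.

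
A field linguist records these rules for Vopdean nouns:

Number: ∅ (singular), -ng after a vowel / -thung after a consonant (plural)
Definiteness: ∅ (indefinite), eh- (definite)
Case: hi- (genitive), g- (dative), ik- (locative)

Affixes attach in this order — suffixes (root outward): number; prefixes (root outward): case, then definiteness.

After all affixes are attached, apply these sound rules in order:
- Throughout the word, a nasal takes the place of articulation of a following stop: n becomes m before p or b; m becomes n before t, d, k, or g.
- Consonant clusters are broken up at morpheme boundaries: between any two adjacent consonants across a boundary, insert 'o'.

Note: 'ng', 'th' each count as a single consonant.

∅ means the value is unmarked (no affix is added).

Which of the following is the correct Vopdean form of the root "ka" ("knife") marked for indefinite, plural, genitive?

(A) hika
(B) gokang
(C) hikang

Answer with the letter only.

Attach case genitive hi- → hika.
definiteness = indefinite: zero marking, form stays hika.
Attach number plural -ng (after vowel 'a') → hikang.
Nasal assimilation: no change.
Epenthesis: no change.
So the correct form is hikang, option (C).
(A) hika is wrong: it uses singular instead of plural for number.
(B) gokang is wrong: it uses dative instead of genitive for case.

C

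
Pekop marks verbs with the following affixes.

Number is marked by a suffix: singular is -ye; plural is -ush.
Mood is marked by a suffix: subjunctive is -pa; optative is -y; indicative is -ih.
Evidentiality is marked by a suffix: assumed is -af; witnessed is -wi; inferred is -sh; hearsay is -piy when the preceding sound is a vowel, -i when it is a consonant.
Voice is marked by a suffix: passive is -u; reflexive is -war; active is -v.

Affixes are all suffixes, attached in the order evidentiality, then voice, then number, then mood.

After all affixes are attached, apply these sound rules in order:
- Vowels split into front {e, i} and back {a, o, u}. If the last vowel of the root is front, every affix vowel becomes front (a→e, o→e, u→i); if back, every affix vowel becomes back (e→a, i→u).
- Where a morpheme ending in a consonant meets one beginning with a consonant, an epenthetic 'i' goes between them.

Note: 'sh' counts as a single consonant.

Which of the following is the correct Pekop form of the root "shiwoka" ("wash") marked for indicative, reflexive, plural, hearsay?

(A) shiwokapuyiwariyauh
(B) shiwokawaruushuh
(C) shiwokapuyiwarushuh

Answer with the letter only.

C

Attach evidentiality hearsay -piy (after vowel 'a') → shiwokapiy.
Attach voice reflexive -war → shiwokapiywar.
Attach number plural -ush → shiwokapiywarush.
Attach mood indicative -ih → shiwokapiywarushih.
Apply vowel harmony: shiwokapiywarushih → shiwokapuywarushuh.
Apply epenthesis: shiwokapuywarushuh → shiwokapuyiwarushuh.
So the correct form is shiwokapuyiwarushuh, option (C).
(A) shiwokapuyiwariyauh is wrong: it uses singular instead of plural for number.
(B) shiwokawaruushuh is wrong: it has the affixes in the wrong order.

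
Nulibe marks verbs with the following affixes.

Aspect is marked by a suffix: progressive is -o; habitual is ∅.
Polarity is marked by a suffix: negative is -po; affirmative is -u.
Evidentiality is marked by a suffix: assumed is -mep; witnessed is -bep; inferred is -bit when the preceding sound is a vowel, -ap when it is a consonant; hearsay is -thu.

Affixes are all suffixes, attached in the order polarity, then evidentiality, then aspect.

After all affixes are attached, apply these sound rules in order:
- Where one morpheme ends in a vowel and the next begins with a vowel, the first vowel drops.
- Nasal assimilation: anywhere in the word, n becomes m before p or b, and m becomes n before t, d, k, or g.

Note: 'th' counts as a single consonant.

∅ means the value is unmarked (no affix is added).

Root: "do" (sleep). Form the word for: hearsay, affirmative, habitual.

duthu

Attach polarity affirmative -u → dou.
Attach evidentiality hearsay -thu → douthu.
aspect = habitual: zero marking, form stays douthu.
Apply vowel deletion: douthu → duthu.
Nasal assimilation: no change.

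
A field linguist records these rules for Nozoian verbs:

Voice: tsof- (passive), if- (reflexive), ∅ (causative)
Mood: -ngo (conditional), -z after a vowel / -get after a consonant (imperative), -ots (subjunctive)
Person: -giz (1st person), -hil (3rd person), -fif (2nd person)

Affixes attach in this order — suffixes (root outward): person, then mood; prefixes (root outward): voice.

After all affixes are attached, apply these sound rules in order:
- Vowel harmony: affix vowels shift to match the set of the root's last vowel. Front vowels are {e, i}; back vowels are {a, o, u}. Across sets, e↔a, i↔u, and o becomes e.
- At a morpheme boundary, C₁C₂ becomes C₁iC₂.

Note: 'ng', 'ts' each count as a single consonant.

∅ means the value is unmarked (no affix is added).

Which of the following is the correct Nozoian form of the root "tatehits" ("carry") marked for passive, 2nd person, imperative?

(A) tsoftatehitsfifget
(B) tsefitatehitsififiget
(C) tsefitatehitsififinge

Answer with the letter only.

B

Attach person 2nd person -fif → tatehitsfif.
Attach voice passive tsof- → tsoftatehitsfif.
Attach mood imperative -get (after consonant 'f') → tsoftatehitsfifget.
Apply vowel harmony: tsoftatehitsfifget → tseftatehitsfifget.
Apply epenthesis: tseftatehitsfifget → tsefitatehitsififiget.
So the correct form is tsefitatehitsififiget, option (B).
(A) tsoftatehitsfifget is wrong: it fails to apply the sound rule(s).
(C) tsefitatehitsififinge is wrong: it uses conditional instead of imperative for mood.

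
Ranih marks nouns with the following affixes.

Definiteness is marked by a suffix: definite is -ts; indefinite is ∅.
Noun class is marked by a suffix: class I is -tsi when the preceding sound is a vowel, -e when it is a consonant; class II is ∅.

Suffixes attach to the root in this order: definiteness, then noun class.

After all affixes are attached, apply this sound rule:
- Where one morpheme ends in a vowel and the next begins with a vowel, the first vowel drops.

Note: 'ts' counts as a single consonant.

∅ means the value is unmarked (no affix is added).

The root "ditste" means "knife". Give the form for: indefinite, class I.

ditstetsi

definiteness = indefinite: zero marking, form stays ditste.
Attach noun class class I -tsi (after vowel 'e') → ditstetsi.
Vowel deletion: no change.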